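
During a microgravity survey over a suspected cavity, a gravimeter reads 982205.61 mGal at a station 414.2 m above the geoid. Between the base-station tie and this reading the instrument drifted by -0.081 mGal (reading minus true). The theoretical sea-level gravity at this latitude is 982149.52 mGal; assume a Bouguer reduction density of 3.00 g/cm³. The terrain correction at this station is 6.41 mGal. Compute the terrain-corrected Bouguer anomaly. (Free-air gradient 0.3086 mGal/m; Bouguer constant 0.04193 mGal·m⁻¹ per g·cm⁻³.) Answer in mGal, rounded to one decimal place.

138.3

Drift-corrected reading = 982205.61 − (-0.081) = 982205.691 mGal
Free-air correction = 0.3086 × 414.2 = 127.82 mGal
Free-air anomaly = 982205.691 − 982149.52 + (127.82) = 183.991 mGal
Bouguer slab correction = 0.04193 × 3.00 × 414.2 = 52.10 mGal
Simple Bouguer anomaly = 183.991 − (52.10) = 131.891 mGal
Complete Bouguer anomaly = 131.891 + 6.41 = 138.301 mGal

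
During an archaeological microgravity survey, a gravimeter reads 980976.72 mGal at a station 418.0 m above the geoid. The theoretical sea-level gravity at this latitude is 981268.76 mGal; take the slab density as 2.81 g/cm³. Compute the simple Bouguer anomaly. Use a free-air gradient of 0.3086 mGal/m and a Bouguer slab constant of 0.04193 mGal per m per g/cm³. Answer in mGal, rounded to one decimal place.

Free-air correction = 0.3086 × 418.0 = 128.99 mGal
Free-air anomaly = 980976.72 − 981268.76 + (128.99) = -163.05 mGal
Bouguer slab correction = 0.04193 × 2.81 × 418.0 = 49.25 mGal
Simple Bouguer anomaly = -163.05 − (49.25) = -212.30 mGal

-212.3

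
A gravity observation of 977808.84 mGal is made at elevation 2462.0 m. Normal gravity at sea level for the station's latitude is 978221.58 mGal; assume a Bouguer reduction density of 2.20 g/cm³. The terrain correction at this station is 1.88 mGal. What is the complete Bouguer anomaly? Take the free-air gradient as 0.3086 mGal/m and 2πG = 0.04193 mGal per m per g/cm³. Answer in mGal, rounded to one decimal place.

Free-air correction = 0.3086 × 2462.0 = 759.77 mGal
Free-air anomaly = 977808.84 − 978221.58 + (759.77) = 347.03 mGal
Bouguer slab correction = 0.04193 × 2.20 × 2462.0 = 227.11 mGal
Simple Bouguer anomaly = 347.03 − (227.11) = 119.92 mGal
Complete Bouguer anomaly = 119.92 + 1.88 = 121.80 mGal

121.8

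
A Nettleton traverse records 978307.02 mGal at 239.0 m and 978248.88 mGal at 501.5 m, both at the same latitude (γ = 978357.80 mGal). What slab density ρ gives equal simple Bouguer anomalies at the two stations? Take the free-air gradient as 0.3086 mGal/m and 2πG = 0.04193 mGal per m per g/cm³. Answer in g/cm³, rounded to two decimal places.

2.08

Δg_obs = 978248.88 − 978307.02 = -58.14 mGal over Δh = 501.5 − 239.0 = 262.5 m
Equal Bouguer anomalies ⇒ Δg_obs + (0.3086 − 0.04193ρ)·Δh = 0
0.3086 − 0.04193ρ = −Δg_obs/Δh = 0.22149
ρ = (0.3086 − 0.22149) / 0.04193 = 2.08 g/cm³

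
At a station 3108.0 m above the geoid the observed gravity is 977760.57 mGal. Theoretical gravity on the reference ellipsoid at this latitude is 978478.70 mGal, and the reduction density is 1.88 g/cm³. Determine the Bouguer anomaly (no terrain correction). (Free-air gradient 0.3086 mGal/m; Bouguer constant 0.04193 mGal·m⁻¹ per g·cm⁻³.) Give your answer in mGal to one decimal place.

Free-air correction = 0.3086 × 3108.0 = 959.13 mGal
Free-air anomaly = 977760.57 − 978478.70 + (959.13) = 241.00 mGal
Bouguer slab correction = 0.04193 × 1.88 × 3108.0 = 245.00 mGal
Simple Bouguer anomaly = 241.00 − (245.00) = -4.00 mGal

-4.0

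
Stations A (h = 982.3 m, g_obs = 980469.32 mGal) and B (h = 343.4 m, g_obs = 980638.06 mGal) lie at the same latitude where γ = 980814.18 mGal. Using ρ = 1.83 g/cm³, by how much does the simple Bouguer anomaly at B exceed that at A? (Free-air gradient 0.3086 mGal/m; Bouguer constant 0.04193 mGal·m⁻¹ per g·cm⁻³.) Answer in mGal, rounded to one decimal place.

Δg_SB(A) = 980469.32 − 980814.18 + 0.3086×982.3 − 0.04193×1.83×982.3 = -117.10 mGal
Δg_SB(B) = 980638.06 − 980814.18 + 0.3086×343.4 − 0.04193×1.83×343.4 = -96.50 mGal
Difference = -96.50 − (-117.10) = 20.60 mGal

20.6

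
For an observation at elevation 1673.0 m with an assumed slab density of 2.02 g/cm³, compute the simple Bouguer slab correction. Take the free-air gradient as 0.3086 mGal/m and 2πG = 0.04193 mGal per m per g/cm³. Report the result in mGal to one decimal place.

141.7

Bouguer slab correction = 0.04193 × 2.02 × 1673.0 = 141.7 mGal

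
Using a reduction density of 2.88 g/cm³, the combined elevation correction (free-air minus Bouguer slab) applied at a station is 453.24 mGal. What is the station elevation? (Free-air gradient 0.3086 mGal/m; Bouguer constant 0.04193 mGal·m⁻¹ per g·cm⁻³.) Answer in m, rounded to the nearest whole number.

2413

Combined gradient = 0.3086 − 0.04193 × 2.88 = 0.1878416 mGal/m
h = 453.24 / 0.1878416 = 2412.88 m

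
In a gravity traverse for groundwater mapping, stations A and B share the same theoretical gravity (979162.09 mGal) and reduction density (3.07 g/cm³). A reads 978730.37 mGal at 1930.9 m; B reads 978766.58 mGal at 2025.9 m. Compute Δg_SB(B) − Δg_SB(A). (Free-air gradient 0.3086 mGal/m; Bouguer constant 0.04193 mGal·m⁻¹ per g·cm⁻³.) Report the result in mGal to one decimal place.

53.3

Δg_SB(A) = 978730.37 − 979162.09 + 0.3086×1930.9 − 0.04193×3.07×1930.9 = -84.40 mGal
Δg_SB(B) = 978766.58 − 979162.09 + 0.3086×2025.9 − 0.04193×3.07×2025.9 = -31.10 mGal
Difference = -31.10 − (-84.40) = 53.30 mGal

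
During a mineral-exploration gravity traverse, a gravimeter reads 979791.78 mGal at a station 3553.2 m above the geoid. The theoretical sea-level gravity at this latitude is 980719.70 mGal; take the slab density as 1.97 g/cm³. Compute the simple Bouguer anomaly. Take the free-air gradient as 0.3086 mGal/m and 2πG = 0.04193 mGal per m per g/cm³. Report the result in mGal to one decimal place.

-124.9

Free-air correction = 0.3086 × 3553.2 = 1096.52 mGal
Free-air anomaly = 979791.78 − 980719.70 + (1096.52) = 168.60 mGal
Bouguer slab correction = 0.04193 × 1.97 × 3553.2 = 293.50 mGal
Simple Bouguer anomaly = 168.60 − (293.50) = -124.90 mGal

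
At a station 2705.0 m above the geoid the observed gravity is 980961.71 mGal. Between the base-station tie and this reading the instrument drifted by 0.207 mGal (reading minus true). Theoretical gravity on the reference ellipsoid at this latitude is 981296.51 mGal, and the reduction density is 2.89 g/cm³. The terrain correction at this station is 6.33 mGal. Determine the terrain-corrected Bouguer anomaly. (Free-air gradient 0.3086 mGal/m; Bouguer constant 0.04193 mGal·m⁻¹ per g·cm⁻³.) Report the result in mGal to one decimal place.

178.3

Drift-corrected reading = 980961.71 − (0.207) = 980961.503 mGal
Free-air correction = 0.3086 × 2705.0 = 834.76 mGal
Free-air anomaly = 980961.503 − 981296.51 + (834.76) = 499.753 mGal
Bouguer slab correction = 0.04193 × 2.89 × 2705.0 = 327.79 mGal
Simple Bouguer anomaly = 499.753 − (327.79) = 171.963 mGal
Complete Bouguer anomaly = 171.963 + 6.33 = 178.293 mGal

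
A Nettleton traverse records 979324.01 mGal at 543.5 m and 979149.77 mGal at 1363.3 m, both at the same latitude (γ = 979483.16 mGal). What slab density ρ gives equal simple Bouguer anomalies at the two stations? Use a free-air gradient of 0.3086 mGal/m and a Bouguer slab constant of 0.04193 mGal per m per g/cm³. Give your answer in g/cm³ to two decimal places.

2.29

Δg_obs = 979149.77 − 979324.01 = -174.24 mGal over Δh = 1363.3 − 543.5 = 819.8 m
Equal Bouguer anomalies ⇒ Δg_obs + (0.3086 − 0.04193ρ)·Δh = 0
0.3086 − 0.04193ρ = −Δg_obs/Δh = 0.21254
ρ = (0.3086 − 0.21254) / 0.04193 = 2.29 g/cm³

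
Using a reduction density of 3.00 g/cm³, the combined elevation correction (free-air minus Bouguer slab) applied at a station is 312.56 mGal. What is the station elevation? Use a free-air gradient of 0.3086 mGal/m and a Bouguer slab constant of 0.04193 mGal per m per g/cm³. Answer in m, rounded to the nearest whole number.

Combined gradient = 0.3086 − 0.04193 × 3.00 = 0.1828100 mGal/m
h = 312.56 / 0.1828100 = 1709.75 m

1710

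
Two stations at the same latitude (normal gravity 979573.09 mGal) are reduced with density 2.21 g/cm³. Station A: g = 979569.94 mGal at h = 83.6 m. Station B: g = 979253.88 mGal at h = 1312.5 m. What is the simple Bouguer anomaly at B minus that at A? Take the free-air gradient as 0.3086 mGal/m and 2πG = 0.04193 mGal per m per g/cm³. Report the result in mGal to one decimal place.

-50.7

Δg_SB(A) = 979569.94 − 979573.09 + 0.3086×83.6 − 0.04193×2.21×83.6 = 14.90 mGal
Δg_SB(B) = 979253.88 − 979573.09 + 0.3086×1312.5 − 0.04193×2.21×1312.5 = -35.80 mGal
Difference = -35.80 − (14.90) = -50.70 mGal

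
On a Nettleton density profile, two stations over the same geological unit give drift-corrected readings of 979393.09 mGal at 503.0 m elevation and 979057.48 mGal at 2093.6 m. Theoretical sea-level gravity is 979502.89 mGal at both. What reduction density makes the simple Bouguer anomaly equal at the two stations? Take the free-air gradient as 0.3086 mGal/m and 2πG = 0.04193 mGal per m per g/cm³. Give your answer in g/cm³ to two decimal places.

2.33

Δg_obs = 979057.48 − 979393.09 = -335.61 mGal over Δh = 2093.6 − 503.0 = 1590.6 m
Equal Bouguer anomalies ⇒ Δg_obs + (0.3086 − 0.04193ρ)·Δh = 0
0.3086 − 0.04193ρ = −Δg_obs/Δh = 0.21100
ρ = (0.3086 − 0.21100) / 0.04193 = 2.33 g/cm³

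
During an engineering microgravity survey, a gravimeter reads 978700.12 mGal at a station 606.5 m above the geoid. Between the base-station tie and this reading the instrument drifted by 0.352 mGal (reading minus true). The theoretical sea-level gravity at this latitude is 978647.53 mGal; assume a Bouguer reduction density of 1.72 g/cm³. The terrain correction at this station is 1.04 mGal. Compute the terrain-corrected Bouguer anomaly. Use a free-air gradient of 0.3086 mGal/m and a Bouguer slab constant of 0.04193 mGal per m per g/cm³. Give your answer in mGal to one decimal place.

Drift-corrected reading = 978700.12 − (0.352) = 978699.768 mGal
Free-air correction = 0.3086 × 606.5 = 187.17 mGal
Free-air anomaly = 978699.768 − 978647.53 + (187.17) = 239.408 mGal
Bouguer slab correction = 0.04193 × 1.72 × 606.5 = 43.74 mGal
Simple Bouguer anomaly = 239.408 − (43.74) = 195.668 mGal
Complete Bouguer anomaly = 195.668 + 1.04 = 196.708 mGal

196.7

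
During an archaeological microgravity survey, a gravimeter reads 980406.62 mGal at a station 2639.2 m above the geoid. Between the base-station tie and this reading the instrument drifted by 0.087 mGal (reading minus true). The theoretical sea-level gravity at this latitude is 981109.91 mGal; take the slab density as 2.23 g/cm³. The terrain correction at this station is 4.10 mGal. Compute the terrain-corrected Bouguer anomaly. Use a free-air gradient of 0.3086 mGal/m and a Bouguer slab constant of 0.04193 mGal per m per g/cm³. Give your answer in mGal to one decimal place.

Drift-corrected reading = 980406.62 − (0.087) = 980406.533 mGal
Free-air correction = 0.3086 × 2639.2 = 814.46 mGal
Free-air anomaly = 980406.533 − 981109.91 + (814.46) = 111.083 mGal
Bouguer slab correction = 0.04193 × 2.23 × 2639.2 = 246.78 mGal
Simple Bouguer anomaly = 111.083 − (246.78) = -135.697 mGal
Complete Bouguer anomaly = -135.697 + 4.10 = -131.597 mGal

-131.6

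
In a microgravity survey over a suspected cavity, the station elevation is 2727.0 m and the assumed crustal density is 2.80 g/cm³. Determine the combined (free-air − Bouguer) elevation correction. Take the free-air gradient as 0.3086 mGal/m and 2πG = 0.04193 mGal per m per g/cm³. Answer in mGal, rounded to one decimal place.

521.4

Combined gradient = 0.3086 − 0.04193 × 2.80 = 0.1911960 mGal/m
Combined elevation correction = 0.1911960 × 2727.0 = 521.4 mGal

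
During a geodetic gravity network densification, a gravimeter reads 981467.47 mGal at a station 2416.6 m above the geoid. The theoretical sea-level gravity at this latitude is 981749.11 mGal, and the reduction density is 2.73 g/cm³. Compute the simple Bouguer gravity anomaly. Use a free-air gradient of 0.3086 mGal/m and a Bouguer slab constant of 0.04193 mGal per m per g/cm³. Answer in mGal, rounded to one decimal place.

187.5

Free-air correction = 0.3086 × 2416.6 = 745.76 mGal
Free-air anomaly = 981467.47 − 981749.11 + (745.76) = 464.12 mGal
Bouguer slab correction = 0.04193 × 2.73 × 2416.6 = 276.63 mGal
Simple Bouguer anomaly = 464.12 − (276.63) = 187.49 mGal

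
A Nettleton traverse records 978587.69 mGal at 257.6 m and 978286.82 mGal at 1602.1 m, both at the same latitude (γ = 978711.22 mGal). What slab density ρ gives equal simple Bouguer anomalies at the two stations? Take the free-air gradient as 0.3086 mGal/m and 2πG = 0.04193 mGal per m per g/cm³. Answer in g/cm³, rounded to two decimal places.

2.02

Δg_obs = 978286.82 − 978587.69 = -300.87 mGal over Δh = 1602.1 − 257.6 = 1344.5 m
Equal Bouguer anomalies ⇒ Δg_obs + (0.3086 − 0.04193ρ)·Δh = 0
0.3086 − 0.04193ρ = −Δg_obs/Δh = 0.22378
ρ = (0.3086 − 0.22378) / 0.04193 = 2.02 g/cm³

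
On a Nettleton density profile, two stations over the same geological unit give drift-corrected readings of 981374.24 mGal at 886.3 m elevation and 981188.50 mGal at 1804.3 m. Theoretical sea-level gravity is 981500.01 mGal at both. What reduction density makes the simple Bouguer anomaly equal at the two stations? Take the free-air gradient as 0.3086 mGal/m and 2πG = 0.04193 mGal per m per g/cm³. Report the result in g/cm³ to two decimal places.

2.53

Δg_obs = 981188.50 − 981374.24 = -185.74 mGal over Δh = 1804.3 − 886.3 = 918.0 m
Equal Bouguer anomalies ⇒ Δg_obs + (0.3086 − 0.04193ρ)·Δh = 0
0.3086 − 0.04193ρ = −Δg_obs/Δh = 0.20233
ρ = (0.3086 − 0.20233) / 0.04193 = 2.53 g/cm³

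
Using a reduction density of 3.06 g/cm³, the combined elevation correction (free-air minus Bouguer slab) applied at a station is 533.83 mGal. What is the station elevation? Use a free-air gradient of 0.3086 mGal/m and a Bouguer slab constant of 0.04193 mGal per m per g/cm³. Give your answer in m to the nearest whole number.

2961

Combined gradient = 0.3086 − 0.04193 × 3.06 = 0.1802942 mGal/m
h = 533.83 / 0.1802942 = 2960.88 m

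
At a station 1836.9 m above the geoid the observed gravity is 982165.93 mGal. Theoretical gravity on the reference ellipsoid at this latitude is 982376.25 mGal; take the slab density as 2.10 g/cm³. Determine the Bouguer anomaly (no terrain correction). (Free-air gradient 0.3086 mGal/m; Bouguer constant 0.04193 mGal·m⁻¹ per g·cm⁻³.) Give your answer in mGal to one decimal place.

Free-air correction = 0.3086 × 1836.9 = 566.87 mGal
Free-air anomaly = 982165.93 − 982376.25 + (566.87) = 356.55 mGal
Bouguer slab correction = 0.04193 × 2.10 × 1836.9 = 161.74 mGal
Simple Bouguer anomaly = 356.55 − (161.74) = 194.81 mGal

194.8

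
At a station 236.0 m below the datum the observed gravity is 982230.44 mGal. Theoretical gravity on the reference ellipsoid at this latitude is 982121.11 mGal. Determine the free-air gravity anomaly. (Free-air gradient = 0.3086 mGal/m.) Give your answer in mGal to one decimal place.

36.5

Free-air correction = 0.3086 × -236.0 = -72.83 mGal
Free-air anomaly = 982230.44 − 982121.11 + (-72.83) = 36.50 mGal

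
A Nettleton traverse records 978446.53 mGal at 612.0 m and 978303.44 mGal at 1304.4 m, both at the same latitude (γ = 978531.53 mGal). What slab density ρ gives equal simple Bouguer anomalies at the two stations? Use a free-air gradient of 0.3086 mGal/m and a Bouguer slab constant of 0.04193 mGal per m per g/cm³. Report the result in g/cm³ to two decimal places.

Δg_obs = 978303.44 − 978446.53 = -143.09 mGal over Δh = 1304.4 − 612.0 = 692.4 m
Equal Bouguer anomalies ⇒ Δg_obs + (0.3086 − 0.04193ρ)·Δh = 0
0.3086 − 0.04193ρ = −Δg_obs/Δh = 0.20666
ρ = (0.3086 − 0.20666) / 0.04193 = 2.43 g/cm³

2.43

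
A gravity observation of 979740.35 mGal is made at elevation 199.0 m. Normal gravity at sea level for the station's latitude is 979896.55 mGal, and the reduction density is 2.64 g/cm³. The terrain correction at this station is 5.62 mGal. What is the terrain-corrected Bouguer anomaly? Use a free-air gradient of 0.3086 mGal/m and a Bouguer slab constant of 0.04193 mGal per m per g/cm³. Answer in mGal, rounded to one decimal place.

Free-air correction = 0.3086 × 199.0 = 61.41 mGal
Free-air anomaly = 979740.35 − 979896.55 + (61.41) = -94.79 mGal
Bouguer slab correction = 0.04193 × 2.64 × 199.0 = 22.03 mGal
Simple Bouguer anomaly = -94.79 − (22.03) = -116.82 mGal
Complete Bouguer anomaly = -116.82 + 5.62 = -111.20 mGal

-111.2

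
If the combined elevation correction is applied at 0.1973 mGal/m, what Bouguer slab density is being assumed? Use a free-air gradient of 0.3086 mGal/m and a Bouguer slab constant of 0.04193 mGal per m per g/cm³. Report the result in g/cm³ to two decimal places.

2.65

0.1973 = 0.3086 − 0.04193 × ρ
ρ = (0.3086 − 0.1973) / 0.04193 = 2.65 g/cm³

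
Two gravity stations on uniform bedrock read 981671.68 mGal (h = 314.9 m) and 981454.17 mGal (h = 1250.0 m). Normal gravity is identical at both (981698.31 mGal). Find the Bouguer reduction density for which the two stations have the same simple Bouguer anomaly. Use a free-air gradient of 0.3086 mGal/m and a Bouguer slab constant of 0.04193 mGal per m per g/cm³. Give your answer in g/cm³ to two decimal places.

Δg_obs = 981454.17 − 981671.68 = -217.51 mGal over Δh = 1250.0 − 314.9 = 935.1 m
Equal Bouguer anomalies ⇒ Δg_obs + (0.3086 − 0.04193ρ)·Δh = 0
0.3086 − 0.04193ρ = −Δg_obs/Δh = 0.23261
ρ = (0.3086 − 0.23261) / 0.04193 = 1.81 g/cm³

1.81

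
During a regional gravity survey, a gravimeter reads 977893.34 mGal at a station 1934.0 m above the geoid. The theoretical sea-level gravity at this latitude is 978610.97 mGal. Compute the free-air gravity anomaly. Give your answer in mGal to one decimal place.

Free-air correction = 0.3086 × 1934.0 = 596.83 mGal
Free-air anomaly = 977893.34 − 978610.97 + (596.83) = -120.80 mGal

-120.8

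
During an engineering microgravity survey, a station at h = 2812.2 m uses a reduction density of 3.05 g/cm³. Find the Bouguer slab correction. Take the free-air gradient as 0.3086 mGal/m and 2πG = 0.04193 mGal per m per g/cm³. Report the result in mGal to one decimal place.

Bouguer slab correction = 0.04193 × 3.05 × 2812.2 = 359.6 mGal

359.6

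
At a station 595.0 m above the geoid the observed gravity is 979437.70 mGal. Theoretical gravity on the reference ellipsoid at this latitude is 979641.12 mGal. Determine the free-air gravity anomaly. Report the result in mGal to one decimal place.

-19.8

Free-air correction = 0.3086 × 595.0 = 183.62 mGal
Free-air anomaly = 979437.70 − 979641.12 + (183.62) = -19.80 mGal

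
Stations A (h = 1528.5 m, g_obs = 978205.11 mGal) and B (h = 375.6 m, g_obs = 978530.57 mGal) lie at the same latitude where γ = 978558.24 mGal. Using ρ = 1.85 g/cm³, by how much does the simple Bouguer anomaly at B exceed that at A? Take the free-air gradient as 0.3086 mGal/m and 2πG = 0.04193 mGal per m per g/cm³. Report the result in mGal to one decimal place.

59.1

Δg_SB(A) = 978205.11 − 978558.24 + 0.3086×1528.5 − 0.04193×1.85×1528.5 = 0.00 mGal
Δg_SB(B) = 978530.57 − 978558.24 + 0.3086×375.6 − 0.04193×1.85×375.6 = 59.10 mGal
Difference = 59.10 − (0.00) = 59.10 mGal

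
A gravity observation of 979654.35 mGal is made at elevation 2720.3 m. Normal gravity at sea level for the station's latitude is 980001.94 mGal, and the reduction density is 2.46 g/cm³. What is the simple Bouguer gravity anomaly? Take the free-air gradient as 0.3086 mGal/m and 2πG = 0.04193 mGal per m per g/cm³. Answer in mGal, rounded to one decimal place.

211.3

Free-air correction = 0.3086 × 2720.3 = 839.48 mGal
Free-air anomaly = 979654.35 − 980001.94 + (839.48) = 491.89 mGal
Bouguer slab correction = 0.04193 × 2.46 × 2720.3 = 280.59 mGal
Simple Bouguer anomaly = 491.89 − (280.59) = 211.30 mGal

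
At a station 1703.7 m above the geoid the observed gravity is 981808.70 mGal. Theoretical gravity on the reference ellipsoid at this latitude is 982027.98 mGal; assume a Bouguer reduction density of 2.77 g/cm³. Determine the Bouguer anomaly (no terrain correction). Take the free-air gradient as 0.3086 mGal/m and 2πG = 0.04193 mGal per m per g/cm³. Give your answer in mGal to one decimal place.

108.6

Free-air correction = 0.3086 × 1703.7 = 525.76 mGal
Free-air anomaly = 981808.70 − 982027.98 + (525.76) = 306.48 mGal
Bouguer slab correction = 0.04193 × 2.77 × 1703.7 = 197.88 mGal
Simple Bouguer anomaly = 306.48 − (197.88) = 108.60 mGal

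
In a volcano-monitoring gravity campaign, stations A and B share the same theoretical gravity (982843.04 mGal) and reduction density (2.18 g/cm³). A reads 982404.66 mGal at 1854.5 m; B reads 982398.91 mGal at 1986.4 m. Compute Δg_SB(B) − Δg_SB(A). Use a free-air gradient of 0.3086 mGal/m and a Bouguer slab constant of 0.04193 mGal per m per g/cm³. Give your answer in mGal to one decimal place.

22.9

Δg_SB(A) = 982404.66 − 982843.04 + 0.3086×1854.5 − 0.04193×2.18×1854.5 = -35.60 mGal
Δg_SB(B) = 982398.91 − 982843.04 + 0.3086×1986.4 − 0.04193×2.18×1986.4 = -12.70 mGal
Difference = -12.70 − (-35.60) = 22.90 mGal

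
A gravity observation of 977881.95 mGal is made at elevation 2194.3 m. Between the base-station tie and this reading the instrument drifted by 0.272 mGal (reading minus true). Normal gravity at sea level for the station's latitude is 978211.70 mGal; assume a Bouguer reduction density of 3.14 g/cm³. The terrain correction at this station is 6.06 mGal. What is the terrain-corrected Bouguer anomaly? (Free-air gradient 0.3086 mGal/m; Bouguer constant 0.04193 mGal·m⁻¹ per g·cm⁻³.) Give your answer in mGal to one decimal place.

64.3

Drift-corrected reading = 977881.95 − (0.272) = 977881.678 mGal
Free-air correction = 0.3086 × 2194.3 = 677.16 mGal
Free-air anomaly = 977881.678 − 978211.70 + (677.16) = 347.138 mGal
Bouguer slab correction = 0.04193 × 3.14 × 2194.3 = 288.90 mGal
Simple Bouguer anomaly = 347.138 − (288.90) = 58.238 mGal
Complete Bouguer anomaly = 58.238 + 6.06 = 64.298 mGal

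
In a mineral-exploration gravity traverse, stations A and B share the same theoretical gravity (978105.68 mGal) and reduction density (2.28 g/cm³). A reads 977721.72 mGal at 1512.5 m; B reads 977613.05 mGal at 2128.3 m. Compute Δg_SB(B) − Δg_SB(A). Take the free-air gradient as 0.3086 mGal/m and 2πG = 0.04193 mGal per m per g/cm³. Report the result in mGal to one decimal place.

Δg_SB(A) = 977721.72 − 978105.68 + 0.3086×1512.5 − 0.04193×2.28×1512.5 = -61.80 mGal
Δg_SB(B) = 977613.05 − 978105.68 + 0.3086×2128.3 − 0.04193×2.28×2128.3 = -39.30 mGal
Difference = -39.30 − (-61.80) = 22.50 mGal

22.5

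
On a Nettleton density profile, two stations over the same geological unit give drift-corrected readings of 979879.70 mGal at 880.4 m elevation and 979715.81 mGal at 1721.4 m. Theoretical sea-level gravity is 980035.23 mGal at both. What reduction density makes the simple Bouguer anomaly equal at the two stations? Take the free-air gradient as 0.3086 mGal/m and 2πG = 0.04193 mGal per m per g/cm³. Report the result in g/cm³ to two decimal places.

2.71

Δg_obs = 979715.81 − 979879.70 = -163.89 mGal over Δh = 1721.4 − 880.4 = 841.0 m
Equal Bouguer anomalies ⇒ Δg_obs + (0.3086 − 0.04193ρ)·Δh = 0
0.3086 − 0.04193ρ = −Δg_obs/Δh = 0.19488
ρ = (0.3086 − 0.19488) / 0.04193 = 2.71 g/cm³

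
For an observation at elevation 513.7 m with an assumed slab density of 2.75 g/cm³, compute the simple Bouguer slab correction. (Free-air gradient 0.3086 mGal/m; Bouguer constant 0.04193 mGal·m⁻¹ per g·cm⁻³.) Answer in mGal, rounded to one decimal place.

59.2

Bouguer slab correction = 0.04193 × 2.75 × 513.7 = 59.2 mGal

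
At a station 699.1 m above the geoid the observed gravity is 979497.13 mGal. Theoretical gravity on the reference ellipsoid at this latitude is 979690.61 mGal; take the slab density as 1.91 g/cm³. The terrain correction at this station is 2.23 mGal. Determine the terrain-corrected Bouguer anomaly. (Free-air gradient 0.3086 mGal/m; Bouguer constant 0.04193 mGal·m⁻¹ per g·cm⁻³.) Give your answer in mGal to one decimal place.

-31.5

Free-air correction = 0.3086 × 699.1 = 215.74 mGal
Free-air anomaly = 979497.13 − 979690.61 + (215.74) = 22.26 mGal
Bouguer slab correction = 0.04193 × 1.91 × 699.1 = 55.99 mGal
Simple Bouguer anomaly = 22.26 − (55.99) = -33.73 mGal
Complete Bouguer anomaly = -33.73 + 2.23 = -31.50 mGal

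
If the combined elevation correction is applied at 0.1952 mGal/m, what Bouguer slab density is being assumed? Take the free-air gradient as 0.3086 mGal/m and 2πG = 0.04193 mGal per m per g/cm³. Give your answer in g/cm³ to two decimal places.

2.70

0.1952 = 0.3086 − 0.04193 × ρ
ρ = (0.3086 − 0.1952) / 0.04193 = 2.70 g/cm³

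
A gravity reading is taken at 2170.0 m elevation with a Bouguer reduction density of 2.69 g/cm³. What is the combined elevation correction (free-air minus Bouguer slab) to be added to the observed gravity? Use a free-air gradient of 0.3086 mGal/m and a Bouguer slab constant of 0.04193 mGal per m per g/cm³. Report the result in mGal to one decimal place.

Combined gradient = 0.3086 − 0.04193 × 2.69 = 0.1958083 mGal/m
Combined elevation correction = 0.1958083 × 2170.0 = 424.9 mGal

424.9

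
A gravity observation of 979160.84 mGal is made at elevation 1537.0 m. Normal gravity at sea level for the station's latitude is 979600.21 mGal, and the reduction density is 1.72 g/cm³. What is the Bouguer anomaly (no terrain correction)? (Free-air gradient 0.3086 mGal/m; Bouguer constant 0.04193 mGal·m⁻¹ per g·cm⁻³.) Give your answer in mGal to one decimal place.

Free-air correction = 0.3086 × 1537.0 = 474.32 mGal
Free-air anomaly = 979160.84 − 979600.21 + (474.32) = 34.95 mGal
Bouguer slab correction = 0.04193 × 1.72 × 1537.0 = 110.85 mGal
Simple Bouguer anomaly = 34.95 − (110.85) = -75.90 mGal

-75.9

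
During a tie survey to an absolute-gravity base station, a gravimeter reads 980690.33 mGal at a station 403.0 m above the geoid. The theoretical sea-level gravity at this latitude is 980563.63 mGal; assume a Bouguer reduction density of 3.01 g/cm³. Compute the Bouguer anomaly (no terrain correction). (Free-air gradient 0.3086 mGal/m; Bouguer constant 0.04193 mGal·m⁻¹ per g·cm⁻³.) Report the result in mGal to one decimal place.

200.2

Free-air correction = 0.3086 × 403.0 = 124.37 mGal
Free-air anomaly = 980690.33 − 980563.63 + (124.37) = 251.07 mGal
Bouguer slab correction = 0.04193 × 3.01 × 403.0 = 50.86 mGal
Simple Bouguer anomaly = 251.07 − (50.86) = 200.21 mGal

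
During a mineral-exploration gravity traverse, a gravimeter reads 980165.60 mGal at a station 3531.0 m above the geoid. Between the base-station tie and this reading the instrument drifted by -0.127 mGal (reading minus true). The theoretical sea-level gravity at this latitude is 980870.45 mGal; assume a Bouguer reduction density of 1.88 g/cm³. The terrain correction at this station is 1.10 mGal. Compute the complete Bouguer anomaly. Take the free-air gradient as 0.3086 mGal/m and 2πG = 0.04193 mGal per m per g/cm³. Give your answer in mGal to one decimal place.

107.7

Drift-corrected reading = 980165.60 − (-0.127) = 980165.727 mGal
Free-air correction = 0.3086 × 3531.0 = 1089.67 mGal
Free-air anomaly = 980165.727 − 980870.45 + (1089.67) = 384.947 mGal
Bouguer slab correction = 0.04193 × 1.88 × 3531.0 = 278.34 mGal
Simple Bouguer anomaly = 384.947 − (278.34) = 106.607 mGal
Complete Bouguer anomaly = 106.607 + 1.10 = 107.707 mGal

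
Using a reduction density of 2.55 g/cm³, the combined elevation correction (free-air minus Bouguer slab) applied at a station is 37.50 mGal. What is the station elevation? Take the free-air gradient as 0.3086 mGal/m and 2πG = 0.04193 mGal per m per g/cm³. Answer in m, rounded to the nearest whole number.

186

Combined gradient = 0.3086 − 0.04193 × 2.55 = 0.2016785 mGal/m
h = 37.50 / 0.2016785 = 185.94 m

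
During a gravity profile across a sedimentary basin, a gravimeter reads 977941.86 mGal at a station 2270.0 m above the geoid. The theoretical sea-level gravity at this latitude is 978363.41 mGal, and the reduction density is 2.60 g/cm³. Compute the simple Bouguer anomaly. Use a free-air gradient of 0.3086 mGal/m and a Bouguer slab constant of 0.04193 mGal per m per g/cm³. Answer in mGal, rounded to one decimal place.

Free-air correction = 0.3086 × 2270.0 = 700.52 mGal
Free-air anomaly = 977941.86 − 978363.41 + (700.52) = 278.97 mGal
Bouguer slab correction = 0.04193 × 2.60 × 2270.0 = 247.47 mGal
Simple Bouguer anomaly = 278.97 − (247.47) = 31.50 mGal

31.5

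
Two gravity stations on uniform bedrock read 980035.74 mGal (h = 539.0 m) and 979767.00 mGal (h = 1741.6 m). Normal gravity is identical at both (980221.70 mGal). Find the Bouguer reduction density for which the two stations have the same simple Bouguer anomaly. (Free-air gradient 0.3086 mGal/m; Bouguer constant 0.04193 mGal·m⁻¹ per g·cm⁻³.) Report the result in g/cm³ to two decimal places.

Δg_obs = 979767.00 − 980035.74 = -268.74 mGal over Δh = 1741.6 − 539.0 = 1202.6 m
Equal Bouguer anomalies ⇒ Δg_obs + (0.3086 − 0.04193ρ)·Δh = 0
0.3086 − 0.04193ρ = −Δg_obs/Δh = 0.22347
ρ = (0.3086 − 0.22347) / 0.04193 = 2.03 g/cm³

2.03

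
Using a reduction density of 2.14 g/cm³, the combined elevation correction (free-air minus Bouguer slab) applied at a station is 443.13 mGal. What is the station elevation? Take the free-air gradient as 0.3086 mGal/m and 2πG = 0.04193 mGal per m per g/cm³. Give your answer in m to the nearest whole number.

2025

Combined gradient = 0.3086 − 0.04193 × 2.14 = 0.2188698 mGal/m
h = 443.13 / 0.2188698 = 2024.63 m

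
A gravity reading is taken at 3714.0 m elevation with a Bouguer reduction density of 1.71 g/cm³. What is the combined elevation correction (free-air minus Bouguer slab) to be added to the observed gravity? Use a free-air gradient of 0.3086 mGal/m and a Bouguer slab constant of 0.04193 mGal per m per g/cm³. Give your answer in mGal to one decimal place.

879.8

Combined gradient = 0.3086 − 0.04193 × 1.71 = 0.2368997 mGal/m
Combined elevation correction = 0.2368997 × 3714.0 = 879.8 mGal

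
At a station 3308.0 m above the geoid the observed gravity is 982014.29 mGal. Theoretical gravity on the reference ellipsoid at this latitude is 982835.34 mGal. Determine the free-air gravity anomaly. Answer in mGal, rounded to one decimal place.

Free-air correction = 0.3086 × 3308.0 = 1020.85 mGal
Free-air anomaly = 982014.29 − 982835.34 + (1020.85) = 199.80 mGal

199.8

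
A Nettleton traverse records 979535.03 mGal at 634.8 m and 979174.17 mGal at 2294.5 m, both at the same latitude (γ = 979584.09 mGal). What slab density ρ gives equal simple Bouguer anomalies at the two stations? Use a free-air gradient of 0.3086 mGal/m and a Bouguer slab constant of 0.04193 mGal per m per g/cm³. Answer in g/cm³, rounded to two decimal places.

2.17

Δg_obs = 979174.17 − 979535.03 = -360.86 mGal over Δh = 2294.5 − 634.8 = 1659.7 m
Equal Bouguer anomalies ⇒ Δg_obs + (0.3086 − 0.04193ρ)·Δh = 0
0.3086 − 0.04193ρ = −Δg_obs/Δh = 0.21742
ρ = (0.3086 − 0.21742) / 0.04193 = 2.17 g/cm³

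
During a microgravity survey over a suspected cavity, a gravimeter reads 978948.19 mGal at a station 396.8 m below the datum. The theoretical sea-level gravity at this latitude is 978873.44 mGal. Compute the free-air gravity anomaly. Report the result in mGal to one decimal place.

-47.7

Free-air correction = 0.3086 × -396.8 = -122.45 mGal
Free-air anomaly = 978948.19 − 978873.44 + (-122.45) = -47.70 mGal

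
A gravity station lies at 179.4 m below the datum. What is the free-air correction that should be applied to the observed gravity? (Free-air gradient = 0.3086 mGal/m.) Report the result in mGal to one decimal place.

Free-air correction = 0.3086 × -179.4 = -55.4 mGal

-55.4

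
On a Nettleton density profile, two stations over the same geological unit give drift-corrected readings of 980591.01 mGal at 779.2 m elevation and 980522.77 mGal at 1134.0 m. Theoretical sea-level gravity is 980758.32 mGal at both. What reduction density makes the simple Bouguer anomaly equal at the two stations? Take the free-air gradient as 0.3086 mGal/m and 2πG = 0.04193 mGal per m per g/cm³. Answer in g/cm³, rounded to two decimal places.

Δg_obs = 980522.77 − 980591.01 = -68.24 mGal over Δh = 1134.0 − 779.2 = 354.8 m
Equal Bouguer anomalies ⇒ Δg_obs + (0.3086 − 0.04193ρ)·Δh = 0
0.3086 − 0.04193ρ = −Δg_obs/Δh = 0.19233
ρ = (0.3086 − 0.19233) / 0.04193 = 2.77 g/cm³

2.77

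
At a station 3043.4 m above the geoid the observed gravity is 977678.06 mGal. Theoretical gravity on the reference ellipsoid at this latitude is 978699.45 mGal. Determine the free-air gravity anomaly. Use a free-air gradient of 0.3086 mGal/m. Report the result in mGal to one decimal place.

-82.2

Free-air correction = 0.3086 × 3043.4 = 939.19 mGal
Free-air anomaly = 977678.06 − 978699.45 + (939.19) = -82.20 mGal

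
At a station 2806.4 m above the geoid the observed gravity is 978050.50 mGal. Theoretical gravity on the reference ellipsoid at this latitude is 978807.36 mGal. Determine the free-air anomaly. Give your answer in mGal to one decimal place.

Free-air correction = 0.3086 × 2806.4 = 866.06 mGal
Free-air anomaly = 978050.50 − 978807.36 + (866.06) = 109.20 mGal

109.2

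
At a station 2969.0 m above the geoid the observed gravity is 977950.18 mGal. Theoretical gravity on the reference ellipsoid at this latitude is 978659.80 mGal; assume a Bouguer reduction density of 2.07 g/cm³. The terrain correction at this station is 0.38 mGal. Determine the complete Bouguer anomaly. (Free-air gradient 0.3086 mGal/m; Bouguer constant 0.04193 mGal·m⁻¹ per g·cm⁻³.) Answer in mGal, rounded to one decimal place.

Free-air correction = 0.3086 × 2969.0 = 916.23 mGal
Free-air anomaly = 977950.18 − 978659.80 + (916.23) = 206.61 mGal
Bouguer slab correction = 0.04193 × 2.07 × 2969.0 = 257.69 mGal
Simple Bouguer anomaly = 206.61 − (257.69) = -51.08 mGal
Complete Bouguer anomaly = -51.08 + 0.38 = -50.70 mGal

-50.7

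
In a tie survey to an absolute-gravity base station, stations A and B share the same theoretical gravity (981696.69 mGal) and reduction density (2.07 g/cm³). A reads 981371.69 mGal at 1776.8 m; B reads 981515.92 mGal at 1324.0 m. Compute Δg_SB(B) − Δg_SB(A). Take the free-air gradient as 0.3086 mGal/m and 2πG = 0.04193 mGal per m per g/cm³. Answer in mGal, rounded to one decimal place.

43.8

Δg_SB(A) = 981371.69 − 981696.69 + 0.3086×1776.8 − 0.04193×2.07×1776.8 = 69.10 mGal
Δg_SB(B) = 981515.92 − 981696.69 + 0.3086×1324.0 − 0.04193×2.07×1324.0 = 112.90 mGal
Difference = 112.90 − (69.10) = 43.80 mGal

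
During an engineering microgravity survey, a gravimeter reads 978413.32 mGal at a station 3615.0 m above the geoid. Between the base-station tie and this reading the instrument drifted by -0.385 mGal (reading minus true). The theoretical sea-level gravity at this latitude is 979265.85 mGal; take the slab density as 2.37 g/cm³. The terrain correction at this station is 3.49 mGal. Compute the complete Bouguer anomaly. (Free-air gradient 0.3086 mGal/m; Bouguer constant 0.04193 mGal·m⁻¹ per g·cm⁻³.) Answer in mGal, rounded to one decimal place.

Drift-corrected reading = 978413.32 − (-0.385) = 978413.705 mGal
Free-air correction = 0.3086 × 3615.0 = 1115.59 mGal
Free-air anomaly = 978413.705 − 979265.85 + (1115.59) = 263.445 mGal
Bouguer slab correction = 0.04193 × 2.37 × 3615.0 = 359.24 mGal
Simple Bouguer anomaly = 263.445 − (359.24) = -95.795 mGal
Complete Bouguer anomaly = -95.795 + 3.49 = -92.305 mGal

-92.3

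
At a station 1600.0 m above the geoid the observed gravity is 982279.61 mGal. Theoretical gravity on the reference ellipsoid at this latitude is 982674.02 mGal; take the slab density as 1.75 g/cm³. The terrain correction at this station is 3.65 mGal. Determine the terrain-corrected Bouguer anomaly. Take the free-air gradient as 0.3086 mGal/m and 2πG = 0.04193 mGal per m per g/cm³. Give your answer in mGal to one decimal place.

-14.4

Free-air correction = 0.3086 × 1600.0 = 493.76 mGal
Free-air anomaly = 982279.61 − 982674.02 + (493.76) = 99.35 mGal
Bouguer slab correction = 0.04193 × 1.75 × 1600.0 = 117.40 mGal
Simple Bouguer anomaly = 99.35 − (117.40) = -18.05 mGal
Complete Bouguer anomaly = -18.05 + 3.65 = -14.40 mGal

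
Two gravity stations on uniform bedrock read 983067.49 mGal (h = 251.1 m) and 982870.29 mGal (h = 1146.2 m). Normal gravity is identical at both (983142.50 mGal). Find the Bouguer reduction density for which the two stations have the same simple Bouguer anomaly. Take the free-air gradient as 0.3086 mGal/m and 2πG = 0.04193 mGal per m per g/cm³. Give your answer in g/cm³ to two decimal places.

Δg_obs = 982870.29 − 983067.49 = -197.20 mGal over Δh = 1146.2 − 251.1 = 895.1 m
Equal Bouguer anomalies ⇒ Δg_obs + (0.3086 − 0.04193ρ)·Δh = 0
0.3086 − 0.04193ρ = −Δg_obs/Δh = 0.22031
ρ = (0.3086 − 0.22031) / 0.04193 = 2.11 g/cm³

2.11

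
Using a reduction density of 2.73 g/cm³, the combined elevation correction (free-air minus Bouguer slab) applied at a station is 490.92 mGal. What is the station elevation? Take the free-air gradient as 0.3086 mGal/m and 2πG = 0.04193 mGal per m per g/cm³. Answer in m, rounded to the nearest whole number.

2529

Combined gradient = 0.3086 − 0.04193 × 2.73 = 0.1941311 mGal/m
h = 490.92 / 0.1941311 = 2528.81 m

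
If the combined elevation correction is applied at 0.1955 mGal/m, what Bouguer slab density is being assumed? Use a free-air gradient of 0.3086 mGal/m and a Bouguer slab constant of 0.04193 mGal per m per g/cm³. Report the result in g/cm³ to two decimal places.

0.1955 = 0.3086 − 0.04193 × ρ
ρ = (0.3086 − 0.1955) / 0.04193 = 2.70 g/cm³

2.70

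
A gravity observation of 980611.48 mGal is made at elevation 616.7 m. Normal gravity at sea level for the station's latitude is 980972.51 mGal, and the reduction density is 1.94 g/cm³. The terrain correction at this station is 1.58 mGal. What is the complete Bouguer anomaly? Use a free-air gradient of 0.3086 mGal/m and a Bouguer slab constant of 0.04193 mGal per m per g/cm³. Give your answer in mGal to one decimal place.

-219.3

Free-air correction = 0.3086 × 616.7 = 190.31 mGal
Free-air anomaly = 980611.48 − 980972.51 + (190.31) = -170.72 mGal
Bouguer slab correction = 0.04193 × 1.94 × 616.7 = 50.16 mGal
Simple Bouguer anomaly = -170.72 − (50.16) = -220.88 mGal
Complete Bouguer anomaly = -220.88 + 1.58 = -219.30 mGal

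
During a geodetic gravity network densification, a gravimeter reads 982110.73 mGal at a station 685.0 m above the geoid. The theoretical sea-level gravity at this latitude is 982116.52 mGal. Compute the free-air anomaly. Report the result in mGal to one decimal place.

Free-air correction = 0.3086 × 685.0 = 211.39 mGal
Free-air anomaly = 982110.73 − 982116.52 + (211.39) = 205.60 mGal

205.6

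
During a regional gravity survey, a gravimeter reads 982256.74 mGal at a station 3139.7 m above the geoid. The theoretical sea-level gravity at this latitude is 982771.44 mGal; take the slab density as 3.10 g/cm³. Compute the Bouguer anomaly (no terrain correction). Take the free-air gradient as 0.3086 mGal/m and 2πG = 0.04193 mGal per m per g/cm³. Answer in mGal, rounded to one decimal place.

Free-air correction = 0.3086 × 3139.7 = 968.91 mGal
Free-air anomaly = 982256.74 − 982771.44 + (968.91) = 454.21 mGal
Bouguer slab correction = 0.04193 × 3.10 × 3139.7 = 408.11 mGal
Simple Bouguer anomaly = 454.21 − (408.11) = 46.10 mGal

46.1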